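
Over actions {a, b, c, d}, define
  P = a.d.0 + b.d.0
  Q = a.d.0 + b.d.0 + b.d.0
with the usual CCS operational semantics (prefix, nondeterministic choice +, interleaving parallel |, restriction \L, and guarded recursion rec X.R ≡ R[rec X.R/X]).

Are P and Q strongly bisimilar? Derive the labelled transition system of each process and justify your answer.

LTS(P): 3 reachable states
  m0 = a.d.0 + b.d.0 ⊢ -a-> m1, -b-> m1
  m1 = d.0 ⊢ -d-> m2
  m2 = 0 ⊢ ·
LTS(Q): 3 reachable states
  n0 = a.d.0 + b.d.0 + b.d.0 ⊢ -a-> n1, -b-> n1
  n1 = d.0 ⊢ -d-> n2
  n2 = 0 ⊢ ·
Bisimilarity quotient blocks:
  B0 = {m0, n0}
  B1 = {m1, n1}
  B2 = {m2, n2}
m0 ∈ B0, n0 ∈ B0 → same block

bisimilar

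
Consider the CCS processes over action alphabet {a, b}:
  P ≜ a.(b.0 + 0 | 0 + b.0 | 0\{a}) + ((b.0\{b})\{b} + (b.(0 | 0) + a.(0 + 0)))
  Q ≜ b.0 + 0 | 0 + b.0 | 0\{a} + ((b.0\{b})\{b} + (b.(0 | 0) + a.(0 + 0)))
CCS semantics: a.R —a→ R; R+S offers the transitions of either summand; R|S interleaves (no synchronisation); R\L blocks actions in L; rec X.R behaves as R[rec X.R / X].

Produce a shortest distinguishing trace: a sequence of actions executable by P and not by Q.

Reachable graph of P (6 states):
  u0 = a.(b.0 + 0 | 0 + b.0 | 0\{a}) + ((b.0\{b})\{b} + (b.(0 | 0) + a.(0 + 0))) has moves ··a··> u1, ··a··> u2, ··b··> u3
  u1 = 0 + 0 has moves deadlocked
  u2 = b.0 + 0 | 0 + b.0 | 0\{a} has moves ··b··> u4, ··b··> u5
  u3 = 0 | 0 has moves deadlocked
  u4 = 0 has moves deadlocked
  u5 = 0 | 0\{a} has moves deadlocked
Reachable graph of Q (5 states):
  v0 = b.0 + 0 | 0 + b.0 | 0\{a} + ((b.0\{b})\{b} + (b.(0 | 0) + a.(0 + 0))) has moves ··a··> v1, ··b··> v2, ··b··> v3, ··b··> v4
  v1 = 0 + 0 has moves deadlocked
  v2 = 0 has moves deadlocked
  v3 = 0 | 0 has moves deadlocked
  v4 = 0 | 0\{a} has moves deadlocked
Executing ab from P (initial set {u0}):
  after a @ step 1: {u1, u2}
  after b @ step 2: {u4, u5}
  ✓ P
Executing ab from Q (initial set {v0}):
  after a @ step 1: {v1}
  after b @ step 2: ∅  — Q cannot continue

ab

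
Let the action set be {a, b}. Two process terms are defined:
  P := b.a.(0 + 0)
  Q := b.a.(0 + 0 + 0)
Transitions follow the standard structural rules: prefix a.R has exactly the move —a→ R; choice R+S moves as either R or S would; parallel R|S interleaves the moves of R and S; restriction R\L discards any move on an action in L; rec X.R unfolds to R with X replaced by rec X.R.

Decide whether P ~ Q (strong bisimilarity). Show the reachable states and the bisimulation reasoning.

P's transition system — 3 states:
  m0 = b.a.(0 + 0) ⊢ --b--▸ m1
  m1 = a.(0 + 0) ⊢ --a--▸ m2
  m2 = 0 + 0 ⊢ ·
Q's transition system — 3 states:
  n0 = b.a.(0 + 0 + 0) ⊢ --b--▸ n1
  n1 = a.(0 + 0 + 0) ⊢ --a--▸ n2
  n2 = 0 + 0 + 0 ⊢ ·
Coarsest stable partition (strong bisimilarity classes):
  B0 = {m0, n0}
  B1 = {m1, n1}
  B2 = {m2, n2}
m0 ∈ B0, n0 ∈ B0 → same block

YES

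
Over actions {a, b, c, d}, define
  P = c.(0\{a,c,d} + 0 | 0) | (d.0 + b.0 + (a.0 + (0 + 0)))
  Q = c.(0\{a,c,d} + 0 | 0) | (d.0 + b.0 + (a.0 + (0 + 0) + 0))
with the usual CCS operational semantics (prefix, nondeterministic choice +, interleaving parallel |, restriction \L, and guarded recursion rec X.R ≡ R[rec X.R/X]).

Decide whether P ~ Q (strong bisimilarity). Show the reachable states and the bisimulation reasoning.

P's transition system — 4 states:
  s0 = c.(0\{a,c,d} + 0 | 0) | (d.0 + b.0 + (a.0 + (0 + 0))) has moves =a=> s1, =b=> s1, =c=> s2, =d=> s1
  s1 = c.(0\{a,c,d} + 0 | 0) | 0 has moves =c=> s3
  s2 = (0\{a,c,d} + 0 | 0) | (d.0 + b.0 + (a.0 + (0 + 0))) has moves =a=> s3, =b=> s3, =d=> s3
  s3 = (0\{a,c,d} + 0 | 0) | 0 has moves ∅
Q's transition system — 4 states:
  t0 = c.(0\{a,c,d} + 0 | 0) | (d.0 + b.0 + (a.0 + (0 + 0) + 0)) has moves =a=> t1, =b=> t1, =c=> t2, =d=> t1
  t1 = c.(0\{a,c,d} + 0 | 0) | 0 has moves =c=> t3
  t2 = (0\{a,c,d} + 0 | 0) | (d.0 + b.0 + (a.0 + (0 + 0) + 0)) has moves =a=> t3, =b=> t3, =d=> t3
  t3 = (0\{a,c,d} + 0 | 0) | 0 has moves ∅
Coarsest stable partition (strong bisimilarity classes):
  B0 = {s0, t0}
  B1 = {s2, t2}
  B2 = {s3, t3}
  B3 = {s1, t1}
s0 ∈ B0, t0 ∈ B0 → same block

P ~ Q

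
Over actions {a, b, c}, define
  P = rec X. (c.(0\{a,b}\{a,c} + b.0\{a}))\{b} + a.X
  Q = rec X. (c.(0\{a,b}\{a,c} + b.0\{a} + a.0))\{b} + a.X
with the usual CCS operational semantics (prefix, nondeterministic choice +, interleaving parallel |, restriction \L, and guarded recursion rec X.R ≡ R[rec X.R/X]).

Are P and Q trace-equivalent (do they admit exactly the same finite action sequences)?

trace-distinct — witness ⟨ca⟩

LTS(P): 2 reachable states
  s0 = rec X. (c.(0\{a,b}\{a,c} + b.0\{a}))\{b} + a.X ⊢ ··a··> s0, ··c··> s1
  s1 = (0\{a,b}\{a,c} + b.0\{a})\{b} ⊢ (no moves)
LTS(Q): 3 reachable states
  t0 = rec X. (c.(0\{a,b}\{a,c} + b.0\{a} + a.0))\{b} + a.X ⊢ ··a··> t0, ··c··> t1
  t1 = (0\{a,b}\{a,c} + b.0\{a} + a.0)\{b} ⊢ ··a··> t2
  t2 = 0\{b} ⊢ (no moves)
Executing ca from Q (initial set {t0}):
  step 1 (c): {t1}
  step 2 (a): {t2}
  — Q admits the full trace.
Executing ca from P (initial set {s0}):
  step 1 (c): {s1}
  step 2 (a): no successor for P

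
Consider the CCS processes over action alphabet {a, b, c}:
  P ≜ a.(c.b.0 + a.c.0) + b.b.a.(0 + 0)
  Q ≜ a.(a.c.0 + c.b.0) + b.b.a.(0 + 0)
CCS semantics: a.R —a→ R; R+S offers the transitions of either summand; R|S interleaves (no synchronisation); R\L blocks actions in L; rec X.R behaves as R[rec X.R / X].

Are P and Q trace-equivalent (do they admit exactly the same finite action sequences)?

P's transition system — 8 states:
  s0 = a.(c.b.0 + a.c.0) + b.b.a.(0 + 0) → =a=> s1, =b=> s2
  s1 = c.b.0 + a.c.0 → =a=> s3, =c=> s4
  s2 = b.a.(0 + 0) → =b=> s5
  s3 = c.0 → =c=> s6
  s4 = b.0 → =b=> s6
  s5 = a.(0 + 0) → =a=> s7
  s6 = 0 → deadlocked
  s7 = 0 + 0 → deadlocked
Q's transition system — 8 states:
  t0 = a.(a.c.0 + c.b.0) + b.b.a.(0 + 0) → =a=> t1, =b=> t2
  t1 = a.c.0 + c.b.0 → =a=> t3, =c=> t4
  t2 = b.a.(0 + 0) → =b=> t5
  t3 = c.0 → =c=> t6
  t4 = b.0 → =b=> t6
  t5 = a.(0 + 0) → =a=> t7
  t6 = 0 → deadlocked
  t7 = 0 + 0 → deadlocked
Coarsest stable partition (strong bisimilarity classes):
  B0 = {s0, t0}
  B1 = {s1, t1}
  B2 = {s3, t3}
  B3 = {s6, s7, t6, t7}
  B4 = {s4, t4}
  B5 = {s2, t2}
  B6 = {s5, t5}
s0 ∈ B0, t0 ∈ B0 → same block
Bisimilar ⇒ trace-equivalent.

trace-equivalent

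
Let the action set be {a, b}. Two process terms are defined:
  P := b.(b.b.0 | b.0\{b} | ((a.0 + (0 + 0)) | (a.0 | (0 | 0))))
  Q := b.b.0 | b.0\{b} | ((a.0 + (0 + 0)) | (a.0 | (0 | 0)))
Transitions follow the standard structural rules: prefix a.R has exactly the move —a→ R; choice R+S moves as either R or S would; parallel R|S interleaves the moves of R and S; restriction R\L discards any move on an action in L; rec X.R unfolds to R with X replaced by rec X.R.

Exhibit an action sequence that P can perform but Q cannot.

bbbb

P's transition system — 25 states:
  s0 = b.(b.b.0 | b.0\{b} | ((a.0 + (0 + 0)) | (a.0 | (0 | 0)))) | ··b··> s1
  s1 = b.b.0 | b.0\{b} | ((a.0 + (0 + 0)) | (a.0 | (0 | 0))) | ··a··> s2, ··a··> s3, ··b··> s4, ··b··> s5
  s2 = b.b.0 | b.0\{b} | ((a.0 + (0 + 0)) | (0 | (0 | 0))) | ··a··> s6, ··b··> s7, ··b··> s8
  s3 = b.b.0 | b.0\{b} | (0 | (a.0 | (0 | 0))) | ··a··> s6, ··b··> s10, ··b··> s9
  s4 = b.0 | b.0\{b} | ((a.0 + (0 + 0)) | (a.0 | (0 | 0))) | ··a··> s7, ··a··> s9, ··b··> s11, ··b··> s12
  s5 = b.b.0 | 0\{b} | ((a.0 + (0 + 0)) | (a.0 | (0 | 0))) | ··a··> s10, ··a··> s8, ··b··> s12
  s6 = b.b.0 | b.0\{b} | (0 | (0 | (0 | 0))) | ··b··> s13, ··b··> s14
  s7 = b.0 | b.0\{b} | ((a.0 + (0 + 0)) | (0 | (0 | 0))) | ··a··> s13, ··b··> s15, ··b··> s16
  s8 = b.b.0 | 0\{b} | ((a.0 + (0 + 0)) | (0 | (0 | 0))) | ··a··> s14, ··b··> s16
  s9 = b.0 | b.0\{b} | (0 | (a.0 | (0 | 0))) | ··a··> s13, ··b··> s17, ··b··> s18
  s10 = b.b.0 | 0\{b} | (0 | (a.0 | (0 | 0))) | ··a··> s14, ··b··> s18
  s11 = 0 | b.0\{b} | ((a.0 + (0 + 0)) | (a.0 | (0 | 0))) | ··a··> s15, ··a··> s17, ··b··> s19
  s12 = b.0 | 0\{b} | ((a.0 + (0 + 0)) | (a.0 | (0 | 0))) | ··a··> s16, ··a··> s18, ··b··> s19
  s13 = b.0 | b.0\{b} | (0 | (0 | (0 | 0))) | ··b··> s20, ··b··> s21
  s14 = b.b.0 | 0\{b} | (0 | (0 | (0 | 0))) | ··b··> s21
  s15 = 0 | b.0\{b} | ((a.0 + (0 + 0)) | (0 | (0 | 0))) | ··a··> s20, ··b··> s22
  s16 = b.0 | 0\{b} | ((a.0 + (0 + 0)) | (0 | (0 | 0))) | ··a··> s21, ··b··> s22
  s17 = 0 | b.0\{b} | (0 | (a.0 | (0 | 0))) | ··a··> s20, ··b··> s23
  s18 = b.0 | 0\{b} | (0 | (a.0 | (0 | 0))) | ··a··> s21, ··b··> s23
  s19 = 0 | 0\{b} | ((a.0 + (0 + 0)) | (a.0 | (0 | 0))) | ··a··> s22, ··a··> s23
  s20 = 0 | b.0\{b} | (0 | (0 | (0 | 0))) | ··b··> s24
  s21 = b.0 | 0\{b} | (0 | (0 | (0 | 0))) | ··b··> s24
  s22 = 0 | 0\{b} | ((a.0 + (0 + 0)) | (0 | (0 | 0))) | ··a··> s24
  s23 = 0 | 0\{b} | (0 | (a.0 | (0 | 0))) | ··a··> s24
  s24 = 0 | 0\{b} | (0 | (0 | (0 | 0))) | ∅
Q's transition system — 24 states:
  t0 = b.b.0 | b.0\{b} | ((a.0 + (0 + 0)) | (a.0 | (0 | 0))) | ··a··> t1, ··a··> t2, ··b··> t3, ··b··> t4
  t1 = b.b.0 | b.0\{b} | ((a.0 + (0 + 0)) | (0 | (0 | 0))) | ··a··> t5, ··b··> t6, ··b··> t7
  t2 = b.b.0 | b.0\{b} | (0 | (a.0 | (0 | 0))) | ··a··> t5, ··b··> t8, ··b··> t9
  t3 = b.0 | b.0\{b} | ((a.0 + (0 + 0)) | (a.0 | (0 | 0))) | ··a··> t6, ··a··> t8, ··b··> t10, ··b··> t11
  t4 = b.b.0 | 0\{b} | ((a.0 + (0 + 0)) | (a.0 | (0 | 0))) | ··a··> t7, ··a··> t9, ··b··> t11
  t5 = b.b.0 | b.0\{b} | (0 | (0 | (0 | 0))) | ··b··> t12, ··b··> t13
  t6 = b.0 | b.0\{b} | ((a.0 + (0 + 0)) | (0 | (0 | 0))) | ··a··> t12, ··b··> t14, ··b··> t15
  t7 = b.b.0 | 0\{b} | ((a.0 + (0 + 0)) | (0 | (0 | 0))) | ··a··> t13, ··b··> t15
  t8 = b.0 | b.0\{b} | (0 | (a.0 | (0 | 0))) | ··a··> t12, ··b··> t16, ··b··> t17
  t9 = b.b.0 | 0\{b} | (0 | (a.0 | (0 | 0))) | ··a··> t13, ··b··> t17
  t10 = 0 | b.0\{b} | ((a.0 + (0 + 0)) | (a.0 | (0 | 0))) | ··a··> t14, ··a··> t16, ··b··> t18
  t11 = b.0 | 0\{b} | ((a.0 + (0 + 0)) | (a.0 | (0 | 0))) | ··a··> t15, ··a··> t17, ··b··> t18
  t12 = b.0 | b.0\{b} | (0 | (0 | (0 | 0))) | ··b··> t19, ··b··> t20
  t13 = b.b.0 | 0\{b} | (0 | (0 | (0 | 0))) | ··b··> t20
  t14 = 0 | b.0\{b} | ((a.0 + (0 + 0)) | (0 | (0 | 0))) | ··a··> t19, ··b··> t21
  t15 = b.0 | 0\{b} | ((a.0 + (0 + 0)) | (0 | (0 | 0))) | ··a··> t20, ··b··> t21
  t16 = 0 | b.0\{b} | (0 | (a.0 | (0 | 0))) | ··a··> t19, ··b··> t22
  t17 = b.0 | 0\{b} | (0 | (a.0 | (0 | 0))) | ··a··> t20, ··b··> t22
  t18 = 0 | 0\{b} | ((a.0 + (0 + 0)) | (a.0 | (0 | 0))) | ··a··> t21, ··a··> t22
  t19 = 0 | b.0\{b} | (0 | (0 | (0 | 0))) | ··b··> t23
  t20 = b.0 | 0\{b} | (0 | (0 | (0 | 0))) | ··b··> t23
  t21 = 0 | 0\{b} | ((a.0 + (0 + 0)) | (0 | (0 | 0))) | ··a··> t23
  t22 = 0 | 0\{b} | (0 | (a.0 | (0 | 0))) | ··a··> t23
  t23 = 0 | 0\{b} | (0 | (0 | (0 | 0))) | ∅
Executing bbbb from P (initial set {s0}):
  step 1 (b): {s1}
  step 2 (b): {s4, s5}
  step 3 (b): {s11, s12}
  step 4 (b): {s19}
  — P admits the full trace.
Executing bbbb from Q (initial set {t0}):
  step 1 (b): {t3, t4}
  step 2 (b): {t10, t11}
  step 3 (b): {t18}
  step 4 (b): ∅ (Q stuck)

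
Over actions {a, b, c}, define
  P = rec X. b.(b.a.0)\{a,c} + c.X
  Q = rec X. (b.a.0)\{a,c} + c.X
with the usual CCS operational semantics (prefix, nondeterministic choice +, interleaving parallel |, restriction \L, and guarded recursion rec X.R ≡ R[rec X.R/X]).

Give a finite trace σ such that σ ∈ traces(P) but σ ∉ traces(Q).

LTS(P): 3 reachable states
  p0 = rec X. b.(b.a.0)\{a,c} + c.X → —b→ p1, —c→ p0
  p1 = (b.a.0)\{a,c} → —b→ p2
  p2 = (a.0)\{a,c} → stopped
LTS(Q): 2 reachable states
  q0 = rec X. (b.a.0)\{a,c} + c.X → —b→ q1, —c→ q0
  q1 = (a.0)\{a,c} → stopped
Run σ = ⟨bb⟩ on P: start {p0}
  [1] b ⇒ {p1}
  [2] b ⇒ {p2}
  P completes σ.
Run σ = ⟨bb⟩ on Q: start {q0}
  [1] b ⇒ {q1}
  [2] b ⇒ ∅ (Q stuck)

bb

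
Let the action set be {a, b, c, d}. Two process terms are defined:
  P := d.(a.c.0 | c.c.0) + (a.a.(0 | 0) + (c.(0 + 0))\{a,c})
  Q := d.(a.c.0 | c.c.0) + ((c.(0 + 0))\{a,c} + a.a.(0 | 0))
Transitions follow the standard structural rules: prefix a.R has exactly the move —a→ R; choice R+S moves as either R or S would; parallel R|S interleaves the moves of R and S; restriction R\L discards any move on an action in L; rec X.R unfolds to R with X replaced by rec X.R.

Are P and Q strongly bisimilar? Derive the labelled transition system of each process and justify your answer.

P's transition system — 11 states:
  s0 = d.(a.c.0 | c.c.0) + (a.a.(0 | 0) + (c.(0 + 0))\{a,c}) → --a--▸ s1, --d--▸ s2
  s1 = a.(0 | 0) → --a--▸ s3
  s2 = a.c.0 | c.c.0 → --a--▸ s4, --c--▸ s5
  s3 = 0 | 0 → (no moves)
  s4 = c.0 | c.c.0 → --c--▸ s6, --c--▸ s7
  s5 = a.c.0 | c.0 → --a--▸ s7, --c--▸ s8
  s6 = 0 | c.c.0 → --c--▸ s9
  s7 = c.0 | c.0 → --c--▸ s10, --c--▸ s9
  s8 = a.c.0 | 0 → --a--▸ s10
  s9 = 0 | c.0 → --c--▸ s3
  s10 = c.0 | 0 → --c--▸ s3
Q's transition system — 11 states:
  t0 = d.(a.c.0 | c.c.0) + ((c.(0 + 0))\{a,c} + a.a.(0 | 0)) → --a--▸ t1, --d--▸ t2
  t1 = a.(0 | 0) → --a--▸ t3
  t2 = a.c.0 | c.c.0 → --a--▸ t4, --c--▸ t5
  t3 = 0 | 0 → (no moves)
  t4 = c.0 | c.c.0 → --c--▸ t6, --c--▸ t7
  t5 = a.c.0 | c.0 → --a--▸ t7, --c--▸ t8
  t6 = 0 | c.c.0 → --c--▸ t9
  t7 = c.0 | c.0 → --c--▸ t10, --c--▸ t9
  t8 = a.c.0 | 0 → --a--▸ t10
  t9 = 0 | c.0 → --c--▸ t3
  t10 = c.0 | 0 → --c--▸ t3
Partition-refinement fixed point:
  B0 = {s0, t0}
  B1 = {s2, t2}
  B2 = {s4, t4}
  B3 = {s6, s7, t6, t7}
  B4 = {s10, s9, t10, t9}
  B5 = {s3, t3}
  B6 = {s5, t5}
  B7 = {s8, t8}
  B8 = {s1, t1}
s0 ∈ B0, t0 ∈ B0 → same block

P ~ Q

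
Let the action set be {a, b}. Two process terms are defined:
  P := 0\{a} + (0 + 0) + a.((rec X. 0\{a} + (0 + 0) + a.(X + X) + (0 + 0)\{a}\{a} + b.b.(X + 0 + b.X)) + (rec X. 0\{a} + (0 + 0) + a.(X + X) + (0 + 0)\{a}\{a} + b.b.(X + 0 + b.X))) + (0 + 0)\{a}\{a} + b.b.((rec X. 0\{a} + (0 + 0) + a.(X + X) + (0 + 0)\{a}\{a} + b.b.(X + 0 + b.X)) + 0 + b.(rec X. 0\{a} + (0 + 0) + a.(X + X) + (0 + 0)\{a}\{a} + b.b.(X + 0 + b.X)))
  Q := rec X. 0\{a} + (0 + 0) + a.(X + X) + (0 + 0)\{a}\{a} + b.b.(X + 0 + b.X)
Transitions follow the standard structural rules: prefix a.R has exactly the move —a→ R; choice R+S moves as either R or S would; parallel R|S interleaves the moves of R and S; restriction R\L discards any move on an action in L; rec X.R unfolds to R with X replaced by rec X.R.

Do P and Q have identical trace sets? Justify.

traces(P) = traces(Q)

P's transition system — 5 states:
  s0 = 0\{a} + (0 + 0) + a.((rec X. 0\{a} + (0 + 0) + a.(X + X) + (0 + 0)\{a}\{a} + b.b.(X + 0 + b.X)) + (rec X. 0\{a} + (0 + 0) + a.(X + X) + (0 + 0)\{a}\{a} + b.b.(X + 0 + b.X))) + (0 + 0)\{a}\{a} + b.b.((rec X. 0\{a} + (0 + 0) + a.(X + X) + (0 + 0)\{a}\{a} + b.b.(X + 0 + b.X)) + 0 + b.(rec X. 0\{a} + (0 + 0) + a.(X + X) + (0 + 0)\{a}\{a} + b.b.(X + 0 + b.X))) has moves ··a··> s1, ··b··> s2
  s1 = (rec X. 0\{a} + (0 + 0) + a.(X + X) + (0 + 0)\{a}\{a} + b.b.(X + 0 + b.X)) + (rec X. 0\{a} + (0 + 0) + a.(X + X) + (0 + 0)\{a}\{a} + b.b.(X + 0 + b.X)) has moves ··a··> s1, ··b··> s2
  s2 = b.((rec X. 0\{a} + (0 + 0) + a.(X + X) + (0 + 0)\{a}\{a} + b.b.(X + 0 + b.X)) + 0 + b.(rec X. 0\{a} + (0 + 0) + a.(X + X) + (0 + 0)\{a}\{a} + b.b.(X + 0 + b.X))) has moves ··b··> s3
  s3 = (rec X. 0\{a} + (0 + 0) + a.(X + X) + (0 + 0)\{a}\{a} + b.b.(X + 0 + b.X)) + 0 + b.(rec X. 0\{a} + (0 + 0) + a.(X + X) + (0 + 0)\{a}\{a} + b.b.(X + 0 + b.X)) has moves ··a··> s1, ··b··> s2, ··b··> s4
  s4 = rec X. 0\{a} + (0 + 0) + a.(X + X) + (0 + 0)\{a}\{a} + b.b.(X + 0 + b.X) has moves ··a··> s1, ··b··> s2
Q's transition system — 4 states:
  t0 = rec X. 0\{a} + (0 + 0) + a.(X + X) + (0 + 0)\{a}\{a} + b.b.(X + 0 + b.X) has moves ··a··> t1, ··b··> t2
  t1 = (rec X. 0\{a} + (0 + 0) + a.(X + X) + (0 + 0)\{a}\{a} + b.b.(X + 0 + b.X)) + (rec X. 0\{a} + (0 + 0) + a.(X + X) + (0 + 0)\{a}\{a} + b.b.(X + 0 + b.X)) has moves ··a··> t1, ··b··> t2
  t2 = b.((rec X. 0\{a} + (0 + 0) + a.(X + X) + (0 + 0)\{a}\{a} + b.b.(X + 0 + b.X)) + 0 + b.(rec X. 0\{a} + (0 + 0) + a.(X + X) + (0 + 0)\{a}\{a} + b.b.(X + 0 + b.X))) has moves ··b··> t3
  t3 = (rec X. 0\{a} + (0 + 0) + a.(X + X) + (0 + 0)\{a}\{a} + b.b.(X + 0 + b.X)) + 0 + b.(rec X. 0\{a} + (0 + 0) + a.(X + X) + (0 + 0)\{a}\{a} + b.b.(X + 0 + b.X)) has moves ··a··> t1, ··b··> t0, ··b··> t2
Coarsest stable partition (strong bisimilarity classes):
  B0 = {s0, s1, s4, t0, t1}
  B1 = {s2, t2}
  B2 = {s3, t3}
s0 ∈ B0, t0 ∈ B0 → same block
Bisimilar ⇒ trace-equivalent.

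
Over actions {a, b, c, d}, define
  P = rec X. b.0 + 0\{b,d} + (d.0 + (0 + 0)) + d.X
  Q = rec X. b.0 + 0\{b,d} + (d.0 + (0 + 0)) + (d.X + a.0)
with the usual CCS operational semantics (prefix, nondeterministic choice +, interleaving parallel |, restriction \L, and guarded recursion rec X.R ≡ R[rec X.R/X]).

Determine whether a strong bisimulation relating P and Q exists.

Reachable graph of P (2 states):
  m0 = rec X. b.0 + 0\{b,d} + (d.0 + (0 + 0)) + d.X | =b=> m1, =d=> m0, =d=> m1
  m1 = 0 | ∅
Reachable graph of Q (2 states):
  n0 = rec X. b.0 + 0\{b,d} + (d.0 + (0 + 0)) + (d.X + a.0) | =a=> n1, =b=> n1, =d=> n0, =d=> n1
  n1 = 0 | ∅
Coarsest stable partition (strong bisimilarity classes):
  B0 = {m0}
  B1 = {m1, n1}
  B2 = {n0}
m0 ∈ B0, n0 ∈ B2 → different blocks

P ≁ Q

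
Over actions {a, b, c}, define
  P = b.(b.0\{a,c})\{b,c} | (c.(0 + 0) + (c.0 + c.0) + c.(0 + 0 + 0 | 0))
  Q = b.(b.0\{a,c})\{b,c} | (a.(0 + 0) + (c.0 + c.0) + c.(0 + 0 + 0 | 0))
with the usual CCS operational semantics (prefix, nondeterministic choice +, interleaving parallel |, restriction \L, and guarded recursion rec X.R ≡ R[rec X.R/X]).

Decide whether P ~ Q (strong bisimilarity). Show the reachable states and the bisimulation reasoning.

P ≁ Q

Reachable graph of P (8 states):
  m0 = b.(b.0\{a,c})\{b,c} | (c.(0 + 0) + (c.0 + c.0) + c.(0 + 0 + 0 | 0)) :: -b-> m1, -c-> m2, -c-> m3, -c-> m4
  m1 = (b.0\{a,c})\{b,c} | (c.(0 + 0) + (c.0 + c.0) + c.(0 + 0 + 0 | 0)) :: -c-> m5, -c-> m6, -c-> m7
  m2 = b.(b.0\{a,c})\{b,c} | (0 + 0 + 0 | 0) :: -b-> m5
  m3 = b.(b.0\{a,c})\{b,c} | (0 + 0) :: -b-> m6
  m4 = b.(b.0\{a,c})\{b,c} | 0 :: -b-> m7
  m5 = (b.0\{a,c})\{b,c} | (0 + 0 + 0 | 0) :: deadlocked
  m6 = (b.0\{a,c})\{b,c} | (0 + 0) :: deadlocked
  m7 = (b.0\{a,c})\{b,c} | 0 :: deadlocked
Reachable graph of Q (8 states):
  n0 = b.(b.0\{a,c})\{b,c} | (a.(0 + 0) + (c.0 + c.0) + c.(0 + 0 + 0 | 0)) :: -a-> n1, -b-> n2, -c-> n3, -c-> n4
  n1 = b.(b.0\{a,c})\{b,c} | (0 + 0) :: -b-> n5
  n2 = (b.0\{a,c})\{b,c} | (a.(0 + 0) + (c.0 + c.0) + c.(0 + 0 + 0 | 0)) :: -a-> n5, -c-> n6, -c-> n7
  n3 = b.(b.0\{a,c})\{b,c} | (0 + 0 + 0 | 0) :: -b-> n6
  n4 = b.(b.0\{a,c})\{b,c} | 0 :: -b-> n7
  n5 = (b.0\{a,c})\{b,c} | (0 + 0) :: deadlocked
  n6 = (b.0\{a,c})\{b,c} | (0 + 0 + 0 | 0) :: deadlocked
  n7 = (b.0\{a,c})\{b,c} | 0 :: deadlocked
Bisimilarity quotient blocks:
  B0 = {m0}
  B1 = {m2, m3, m4, n1, n3, n4}
  B2 = {m5, m6, m7, n5, n6, n7}
  B3 = {m1}
  B4 = {n0}
  B5 = {n2}
m0 ∈ B0, n0 ∈ B4 → different blocks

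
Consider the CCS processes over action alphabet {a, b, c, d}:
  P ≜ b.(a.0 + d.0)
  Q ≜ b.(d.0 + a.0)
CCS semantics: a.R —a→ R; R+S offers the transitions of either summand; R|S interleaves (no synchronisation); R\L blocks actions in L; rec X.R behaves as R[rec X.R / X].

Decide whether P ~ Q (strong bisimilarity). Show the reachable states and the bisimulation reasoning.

P ~ Q

LTS(P): 3 reachable states
  p0 = b.(a.0 + d.0) | -b-> p1
  p1 = a.0 + d.0 | -a-> p2, -d-> p2
  p2 = 0 | deadlocked
LTS(Q): 3 reachable states
  q0 = b.(d.0 + a.0) | -b-> q1
  q1 = d.0 + a.0 | -a-> q2, -d-> q2
  q2 = 0 | deadlocked
Coarsest stable partition (strong bisimilarity classes):
  B0 = {p0, q0}
  B1 = {p1, q1}
  B2 = {p2, q2}
p0 ∈ B0, q0 ∈ B0 → same block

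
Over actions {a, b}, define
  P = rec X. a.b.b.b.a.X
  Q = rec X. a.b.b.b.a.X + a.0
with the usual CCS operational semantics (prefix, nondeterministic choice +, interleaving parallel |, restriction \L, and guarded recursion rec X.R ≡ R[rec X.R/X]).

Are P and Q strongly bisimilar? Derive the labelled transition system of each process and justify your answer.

LTS(P): 5 reachable states
  p0 = rec X. a.b.b.b.a.X → =a=> p1
  p1 = b.b.b.a.(rec X. a.b.b.b.a.X) → =b=> p2
  p2 = b.b.a.(rec X. a.b.b.b.a.X) → =b=> p3
  p3 = b.a.(rec X. a.b.b.b.a.X) → =b=> p4
  p4 = a.(rec X. a.b.b.b.a.X) → =a=> p0
LTS(Q): 6 reachable states
  q0 = rec X. a.b.b.b.a.X + a.0 → =a=> q1, =a=> q2
  q1 = 0 → stopped
  q2 = b.b.b.a.(rec X. a.b.b.b.a.X + a.0) → =b=> q3
  q3 = b.b.a.(rec X. a.b.b.b.a.X + a.0) → =b=> q4
  q4 = b.a.(rec X. a.b.b.b.a.X + a.0) → =b=> q5
  q5 = a.(rec X. a.b.b.b.a.X + a.0) → =a=> q0
Partition-refinement fixed point:
  B0 = {p0}
  B1 = {p1}
  B2 = {p2}
  B3 = {p3}
  B4 = {p4}
  B5 = {q0}
  B6 = {q1}
  B7 = {q2}
  B8 = {q3}
  B9 = {q4}
  B10 = {q5}
p0 ∈ B0, q0 ∈ B5 → different blocks

not bisimilar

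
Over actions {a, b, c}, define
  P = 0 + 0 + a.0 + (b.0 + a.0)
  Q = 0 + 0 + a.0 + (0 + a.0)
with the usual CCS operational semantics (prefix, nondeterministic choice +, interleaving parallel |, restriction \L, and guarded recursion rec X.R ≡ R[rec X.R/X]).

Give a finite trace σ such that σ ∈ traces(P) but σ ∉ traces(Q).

LTS(P): 2 reachable states
  s0 = 0 + 0 + a.0 + (b.0 + a.0) | -a-> s1, -b-> s1
  s1 = 0 | stopped
LTS(Q): 2 reachable states
  t0 = 0 + 0 + a.0 + (0 + a.0) | -a-> t1
  t1 = 0 | stopped
Run σ = ⟨b⟩ on P: start {s0}
  after b @ step 1: {s1}
  P completes σ.
Run σ = ⟨b⟩ on Q: start {t0}
  after b @ step 1: no successor for Q

b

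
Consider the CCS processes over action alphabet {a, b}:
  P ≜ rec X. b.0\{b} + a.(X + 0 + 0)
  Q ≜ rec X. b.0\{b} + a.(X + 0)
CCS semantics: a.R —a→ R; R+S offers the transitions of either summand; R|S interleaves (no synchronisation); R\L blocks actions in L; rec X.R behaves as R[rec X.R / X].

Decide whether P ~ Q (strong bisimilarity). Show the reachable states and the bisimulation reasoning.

YES

P's transition system — 3 states:
  s0 = rec X. b.0\{b} + a.(X + 0 + 0) → ··a··> s1, ··b··> s2
  s1 = (rec X. b.0\{b} + a.(X + 0 + 0)) + 0 + 0 → ··a··> s1, ··b··> s2
  s2 = 0\{b} → stopped
Q's transition system — 3 states:
  t0 = rec X. b.0\{b} + a.(X + 0) → ··a··> t1, ··b··> t2
  t1 = (rec X. b.0\{b} + a.(X + 0)) + 0 → ··a··> t1, ··b··> t2
  t2 = 0\{b} → stopped
Bisimilarity quotient blocks:
  B0 = {s0, s1, t0, t1}
  B1 = {s2, t2}
s0 ∈ B0, t0 ∈ B0 → same block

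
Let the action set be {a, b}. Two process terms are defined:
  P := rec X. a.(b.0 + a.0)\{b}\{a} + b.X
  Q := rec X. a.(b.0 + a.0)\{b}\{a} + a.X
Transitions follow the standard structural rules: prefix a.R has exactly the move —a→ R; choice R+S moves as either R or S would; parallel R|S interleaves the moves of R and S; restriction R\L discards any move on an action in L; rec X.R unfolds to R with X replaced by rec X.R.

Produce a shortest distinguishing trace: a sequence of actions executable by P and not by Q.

b

P's transition system — 2 states:
  s0 = rec X. a.(b.0 + a.0)\{b}\{a} + b.X has moves ··a··> s1, ··b··> s0
  s1 = (b.0 + a.0)\{b}\{a} has moves (no moves)
Q's transition system — 2 states:
  t0 = rec X. a.(b.0 + a.0)\{b}\{a} + a.X has moves ··a··> t0, ··a··> t1
  t1 = (b.0 + a.0)\{b}\{a} has moves (no moves)
Run σ = ⟨b⟩ on P: start {s0}
  step 1 (b): {s0}
  ✓ P
Run σ = ⟨b⟩ on Q: start {t0}
  step 1 (b): ∅  — Q cannot continue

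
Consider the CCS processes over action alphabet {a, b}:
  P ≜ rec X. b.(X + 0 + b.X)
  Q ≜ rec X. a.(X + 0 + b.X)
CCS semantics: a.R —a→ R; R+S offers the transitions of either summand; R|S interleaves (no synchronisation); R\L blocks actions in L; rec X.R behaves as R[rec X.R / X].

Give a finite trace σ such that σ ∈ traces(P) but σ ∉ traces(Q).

b

Reachable graph of P (2 states):
  p0 = rec X. b.(X + 0 + b.X) | ··b··> p1
  p1 = (rec X. b.(X + 0 + b.X)) + 0 + b.(rec X. b.(X + 0 + b.X)) | ··b··> p0, ··b··> p1
Reachable graph of Q (2 states):
  q0 = rec X. a.(X + 0 + b.X) | ··a··> q1
  q1 = (rec X. a.(X + 0 + b.X)) + 0 + b.(rec X. a.(X + 0 + b.X)) | ··a··> q1, ··b··> q0
Executing b from P (initial set {p0}):
  [1] b ⇒ {p1}
  — P admits the full trace.
Executing b from Q (initial set {q0}):
  [1] b ⇒ ∅ (Q stuck)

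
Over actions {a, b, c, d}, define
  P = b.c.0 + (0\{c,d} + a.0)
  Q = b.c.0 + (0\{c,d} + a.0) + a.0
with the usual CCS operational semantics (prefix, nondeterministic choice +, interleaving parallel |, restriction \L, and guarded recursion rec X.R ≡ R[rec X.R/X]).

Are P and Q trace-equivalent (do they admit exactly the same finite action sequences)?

LTS(P): 3 reachable states
  m0 = b.c.0 + (0\{c,d} + a.0) ⊢ —a→ m1, —b→ m2
  m1 = 0 ⊢ ∅
  m2 = c.0 ⊢ —c→ m1
LTS(Q): 3 reachable states
  n0 = b.c.0 + (0\{c,d} + a.0) + a.0 ⊢ —a→ n1, —b→ n2
  n1 = 0 ⊢ ∅
  n2 = c.0 ⊢ —c→ n1
Bisimilarity quotient blocks:
  B0 = {m0, n0}
  B1 = {m1, n1}
  B2 = {m2, n2}
m0 ∈ B0, n0 ∈ B0 → same block
Bisimilar ⇒ trace-equivalent.

traces(P) = traces(Q)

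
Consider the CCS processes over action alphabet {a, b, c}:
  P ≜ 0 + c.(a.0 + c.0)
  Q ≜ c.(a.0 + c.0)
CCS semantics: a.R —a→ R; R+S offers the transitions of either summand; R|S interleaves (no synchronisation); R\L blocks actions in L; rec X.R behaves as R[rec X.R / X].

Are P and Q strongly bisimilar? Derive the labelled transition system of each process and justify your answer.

YES

Reachable graph of P (3 states):
  m0 = 0 + c.(a.0 + c.0) | —c→ m1
  m1 = a.0 + c.0 | —a→ m2, —c→ m2
  m2 = 0 | ∅
Reachable graph of Q (3 states):
  n0 = c.(a.0 + c.0) | —c→ n1
  n1 = a.0 + c.0 | —a→ n2, —c→ n2
  n2 = 0 | ∅
Coarsest stable partition (strong bisimilarity classes):
  B0 = {m0, n0}
  B1 = {m1, n1}
  B2 = {m2, n2}
m0 ∈ B0, n0 ∈ B0 → same block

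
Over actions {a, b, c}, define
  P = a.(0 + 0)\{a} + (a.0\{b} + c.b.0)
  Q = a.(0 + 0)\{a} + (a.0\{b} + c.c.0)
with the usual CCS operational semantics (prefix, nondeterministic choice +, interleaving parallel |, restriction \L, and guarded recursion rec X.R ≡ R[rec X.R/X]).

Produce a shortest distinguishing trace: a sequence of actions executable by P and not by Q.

cb

Reachable graph of P (5 states):
  u0 = a.(0 + 0)\{a} + (a.0\{b} + c.b.0) has moves -a-> u1, -a-> u2, -c-> u3
  u1 = (0 + 0)\{a} has moves (no moves)
  u2 = 0\{b} has moves (no moves)
  u3 = b.0 has moves -b-> u4
  u4 = 0 has moves (no moves)
Reachable graph of Q (5 states):
  v0 = a.(0 + 0)\{a} + (a.0\{b} + c.c.0) has moves -a-> v1, -a-> v2, -c-> v3
  v1 = (0 + 0)\{a} has moves (no moves)
  v2 = 0\{b} has moves (no moves)
  v3 = c.0 has moves -c-> v4
  v4 = 0 has moves (no moves)
Run σ = ⟨cb⟩ on P: start {u0}
  [1] c ⇒ {u3}
  [2] b ⇒ {u4}
  ✓ P
Run σ = ⟨cb⟩ on Q: start {v0}
  [1] c ⇒ {v3}
  [2] b ⇒ ∅  — Q cannot continue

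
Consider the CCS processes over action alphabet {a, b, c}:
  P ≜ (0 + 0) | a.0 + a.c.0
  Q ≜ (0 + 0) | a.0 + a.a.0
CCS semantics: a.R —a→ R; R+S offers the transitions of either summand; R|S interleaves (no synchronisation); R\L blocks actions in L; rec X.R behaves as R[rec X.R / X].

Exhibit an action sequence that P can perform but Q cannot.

ac

P's transition system — 4 states:
  p0 = (0 + 0) | a.0 + a.c.0 :: =a=> p1, =a=> p2
  p1 = (0 + 0) | 0 :: ·
  p2 = c.0 :: =c=> p3
  p3 = 0 :: ·
Q's transition system — 4 states:
  q0 = (0 + 0) | a.0 + a.a.0 :: =a=> q1, =a=> q2
  q1 = (0 + 0) | 0 :: ·
  q2 = a.0 :: =a=> q3
  q3 = 0 :: ·
Trace ⟨ac⟩ through P, begin at {p0}:
  [1] a ⇒ {p1, p2}
  [2] c ⇒ {p3}
  P completes σ.
Trace ⟨ac⟩ through Q, begin at {q0}:
  [1] a ⇒ {q1, q2}
  [2] c ⇒ ∅ (Q stuck)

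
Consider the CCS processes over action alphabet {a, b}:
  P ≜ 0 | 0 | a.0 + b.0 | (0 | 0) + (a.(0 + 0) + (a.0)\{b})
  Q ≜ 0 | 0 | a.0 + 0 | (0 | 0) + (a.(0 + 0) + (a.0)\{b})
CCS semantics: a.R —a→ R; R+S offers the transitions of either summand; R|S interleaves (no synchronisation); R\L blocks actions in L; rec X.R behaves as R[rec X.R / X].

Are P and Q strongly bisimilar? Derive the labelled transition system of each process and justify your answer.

P's transition system — 5 states:
  u0 = 0 | 0 | a.0 + b.0 | (0 | 0) + (a.(0 + 0) + (a.0)\{b}) | =a=> u1, =a=> u2, =a=> u3, =b=> u4
  u1 = 0 + 0 | (no moves)
  u2 = 0 | 0 | 0 | (no moves)
  u3 = 0\{b} | (no moves)
  u4 = 0 | (0 | 0) | (no moves)
Q's transition system — 4 states:
  v0 = 0 | 0 | a.0 + 0 | (0 | 0) + (a.(0 + 0) + (a.0)\{b}) | =a=> v1, =a=> v2, =a=> v3
  v1 = 0 + 0 | (no moves)
  v2 = 0 | 0 | 0 | (no moves)
  v3 = 0\{b} | (no moves)
Bisimilarity quotient blocks:
  B0 = {u0}
  B1 = {u1, u2, u3, u4, v1, v2, v3}
  B2 = {v0}
u0 ∈ B0, v0 ∈ B2 → different blocks

not bisimilar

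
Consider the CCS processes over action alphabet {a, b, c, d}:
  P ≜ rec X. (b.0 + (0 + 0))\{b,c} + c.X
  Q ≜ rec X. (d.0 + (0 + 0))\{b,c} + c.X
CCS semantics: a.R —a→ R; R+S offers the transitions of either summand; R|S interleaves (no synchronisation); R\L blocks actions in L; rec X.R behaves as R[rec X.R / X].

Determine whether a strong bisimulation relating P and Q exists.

Reachable graph of P (1 states):
  p0 = rec X. (b.0 + (0 + 0))\{b,c} + c.X :: --c--▸ p0
Reachable graph of Q (2 states):
  q0 = rec X. (d.0 + (0 + 0))\{b,c} + c.X :: --c--▸ q0, --d--▸ q1
  q1 = 0\{b,c} :: (no moves)
Coarsest stable partition (strong bisimilarity classes):
  B0 = {p0}
  B1 = {q0}
  B2 = {q1}
p0 ∈ B0, q0 ∈ B1 → different blocks

NO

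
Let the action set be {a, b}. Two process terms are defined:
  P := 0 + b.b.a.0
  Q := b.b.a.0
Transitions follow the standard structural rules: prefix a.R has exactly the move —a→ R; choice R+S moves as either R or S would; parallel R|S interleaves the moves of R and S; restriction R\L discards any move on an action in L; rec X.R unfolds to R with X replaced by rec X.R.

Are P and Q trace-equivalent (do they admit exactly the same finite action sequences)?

Reachable graph of P (4 states):
  s0 = 0 + b.b.a.0 has moves -b-> s1
  s1 = b.a.0 has moves -b-> s2
  s2 = a.0 has moves -a-> s3
  s3 = 0 has moves ∅
Reachable graph of Q (4 states):
  t0 = b.b.a.0 has moves -b-> t1
  t1 = b.a.0 has moves -b-> t2
  t2 = a.0 has moves -a-> t3
  t3 = 0 has moves ∅
Partition-refinement fixed point:
  B0 = {s0, t0}
  B1 = {s1, t1}
  B2 = {s2, t2}
  B3 = {s3, t3}
s0 ∈ B0, t0 ∈ B0 → same block
Bisimilar ⇒ trace-equivalent.

trace-equivalent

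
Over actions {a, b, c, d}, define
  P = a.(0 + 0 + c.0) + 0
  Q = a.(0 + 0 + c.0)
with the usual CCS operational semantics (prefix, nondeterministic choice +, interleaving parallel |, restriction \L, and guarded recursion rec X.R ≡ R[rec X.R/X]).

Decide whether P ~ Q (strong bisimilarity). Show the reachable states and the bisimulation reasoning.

P ~ Q

P's transition system — 3 states:
  u0 = a.(0 + 0 + c.0) + 0 ⊢ ··a··> u1
  u1 = 0 + 0 + c.0 ⊢ ··c··> u2
  u2 = 0 ⊢ stopped
Q's transition system — 3 states:
  v0 = a.(0 + 0 + c.0) ⊢ ··a··> v1
  v1 = 0 + 0 + c.0 ⊢ ··c··> v2
  v2 = 0 ⊢ stopped
Coarsest stable partition (strong bisimilarity classes):
  B0 = {u0, v0}
  B1 = {u1, v1}
  B2 = {u2, v2}
u0 ∈ B0, v0 ∈ B0 → same block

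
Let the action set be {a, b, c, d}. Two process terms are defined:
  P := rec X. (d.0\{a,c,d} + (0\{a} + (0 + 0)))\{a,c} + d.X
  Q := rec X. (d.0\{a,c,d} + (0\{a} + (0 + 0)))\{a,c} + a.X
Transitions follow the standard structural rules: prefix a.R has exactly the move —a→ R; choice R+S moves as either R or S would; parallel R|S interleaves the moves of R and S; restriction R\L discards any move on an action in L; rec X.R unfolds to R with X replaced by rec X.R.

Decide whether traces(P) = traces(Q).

trace-distinct — witness ⟨dd⟩

P's transition system — 2 states:
  s0 = rec X. (d.0\{a,c,d} + (0\{a} + (0 + 0)))\{a,c} + d.X :: =d=> s0, =d=> s1
  s1 = 0\{a,c,d}\{a,c} :: (no moves)
Q's transition system — 2 states:
  t0 = rec X. (d.0\{a,c,d} + (0\{a} + (0 + 0)))\{a,c} + a.X :: =a=> t0, =d=> t1
  t1 = 0\{a,c,d}\{a,c} :: (no moves)
Executing dd from P (initial set {s0}):
  [1] d ⇒ {s0, s1}
  [2] d ⇒ {s0, s1}
  ✓ P
Executing dd from Q (initial set {t0}):
  [1] d ⇒ {t1}
  [2] d ⇒ ∅  — Q cannot continue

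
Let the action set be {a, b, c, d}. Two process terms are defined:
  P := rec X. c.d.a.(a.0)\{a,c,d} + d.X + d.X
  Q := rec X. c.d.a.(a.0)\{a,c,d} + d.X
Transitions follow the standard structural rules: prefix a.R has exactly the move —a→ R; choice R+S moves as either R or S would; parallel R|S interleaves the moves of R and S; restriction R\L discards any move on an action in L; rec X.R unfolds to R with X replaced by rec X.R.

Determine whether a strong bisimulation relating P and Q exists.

LTS(P): 4 reachable states
  u0 = rec X. c.d.a.(a.0)\{a,c,d} + d.X + d.X :: ··c··> u1, ··d··> u0
  u1 = d.a.(a.0)\{a,c,d} :: ··d··> u2
  u2 = a.(a.0)\{a,c,d} :: ··a··> u3
  u3 = (a.0)\{a,c,d} :: stopped
LTS(Q): 4 reachable states
  v0 = rec X. c.d.a.(a.0)\{a,c,d} + d.X :: ··c··> v1, ··d··> v0
  v1 = d.a.(a.0)\{a,c,d} :: ··d··> v2
  v2 = a.(a.0)\{a,c,d} :: ··a··> v3
  v3 = (a.0)\{a,c,d} :: stopped
Bisimilarity quotient blocks:
  B0 = {u0, v0}
  B1 = {u1, v1}
  B2 = {u2, v2}
  B3 = {u3, v3}
u0 ∈ B0, v0 ∈ B0 → same block

bisimilar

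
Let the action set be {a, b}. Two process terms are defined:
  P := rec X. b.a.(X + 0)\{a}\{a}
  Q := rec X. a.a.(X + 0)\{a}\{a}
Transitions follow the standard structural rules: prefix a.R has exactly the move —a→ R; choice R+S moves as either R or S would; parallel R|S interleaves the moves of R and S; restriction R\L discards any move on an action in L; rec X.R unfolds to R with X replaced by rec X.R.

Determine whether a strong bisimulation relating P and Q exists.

P ≁ Q

Reachable graph of P (4 states):
  p0 = rec X. b.a.(X + 0)\{a}\{a} | -b-> p1
  p1 = a.((rec X. b.a.(X + 0)\{a}\{a}) + 0)\{a}\{a} | -a-> p2
  p2 = ((rec X. b.a.(X + 0)\{a}\{a}) + 0)\{a}\{a} | -b-> p3
  p3 = (a.((rec X. b.a.(X + 0)\{a}\{a}) + 0)\{a}\{a})\{a}\{a} | stopped
Reachable graph of Q (3 states):
  q0 = rec X. a.a.(X + 0)\{a}\{a} | -a-> q1
  q1 = a.((rec X. a.a.(X + 0)\{a}\{a}) + 0)\{a}\{a} | -a-> q2
  q2 = ((rec X. a.a.(X + 0)\{a}\{a}) + 0)\{a}\{a} | stopped
Bisimilarity quotient blocks:
  B0 = {p0}
  B1 = {p1}
  B2 = {p2}
  B3 = {p3, q2}
  B4 = {q0}
  B5 = {q1}
p0 ∈ B0, q0 ∈ B4 → different blocks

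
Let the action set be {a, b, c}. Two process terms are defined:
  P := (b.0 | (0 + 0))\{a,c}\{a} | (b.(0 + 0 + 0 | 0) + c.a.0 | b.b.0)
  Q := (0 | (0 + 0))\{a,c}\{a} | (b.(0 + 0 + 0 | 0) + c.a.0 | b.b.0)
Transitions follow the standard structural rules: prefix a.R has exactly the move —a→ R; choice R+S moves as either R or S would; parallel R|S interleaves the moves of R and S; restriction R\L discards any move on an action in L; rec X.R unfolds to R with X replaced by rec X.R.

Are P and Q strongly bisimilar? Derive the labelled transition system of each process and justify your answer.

not bisimilar

Reachable graph of P (20 states):
  u0 = (b.0 | (0 + 0))\{a,c}\{a} | (b.(0 + 0 + 0 | 0) + c.a.0 | b.b.0) :: =b=> u1, =b=> u2, =b=> u3, =c=> u4
  u1 = (0 | (0 + 0))\{a,c}\{a} | (b.(0 + 0 + 0 | 0) + c.a.0 | b.b.0) :: =b=> u5, =b=> u6, =c=> u7
  u2 = (b.0 | (0 + 0))\{a,c}\{a} | (0 + 0 + 0 | 0) :: =b=> u5
  u3 = (b.0 | (0 + 0))\{a,c}\{a} | (c.a.0 | b.0) :: =b=> u6, =b=> u8, =c=> u9
  u4 = (b.0 | (0 + 0))\{a,c}\{a} | (a.0 | b.b.0) :: =a=> u10, =b=> u7, =b=> u9
  u5 = (0 | (0 + 0))\{a,c}\{a} | (0 + 0 + 0 | 0) :: (no moves)
  u6 = (0 | (0 + 0))\{a,c}\{a} | (c.a.0 | b.0) :: =b=> u11, =c=> u12
  u7 = (0 | (0 + 0))\{a,c}\{a} | (a.0 | b.b.0) :: =a=> u13, =b=> u12
  u8 = (b.0 | (0 + 0))\{a,c}\{a} | (c.a.0 | 0) :: =b=> u11, =c=> u14
  u9 = (b.0 | (0 + 0))\{a,c}\{a} | (a.0 | b.0) :: =a=> u15, =b=> u12, =b=> u14
  u10 = (b.0 | (0 + 0))\{a,c}\{a} | (0 | b.b.0) :: =b=> u13, =b=> u15
  u11 = (0 | (0 + 0))\{a,c}\{a} | (c.a.0 | 0) :: =c=> u16
  u12 = (0 | (0 + 0))\{a,c}\{a} | (a.0 | b.0) :: =a=> u17, =b=> u16
  u13 = (0 | (0 + 0))\{a,c}\{a} | (0 | b.b.0) :: =b=> u17
  u14 = (b.0 | (0 + 0))\{a,c}\{a} | (a.0 | 0) :: =a=> u18, =b=> u16
  u15 = (b.0 | (0 + 0))\{a,c}\{a} | (0 | b.0) :: =b=> u17, =b=> u18
  u16 = (0 | (0 + 0))\{a,c}\{a} | (a.0 | 0) :: =a=> u19
  u17 = (0 | (0 + 0))\{a,c}\{a} | (0 | b.0) :: =b=> u19
  u18 = (b.0 | (0 + 0))\{a,c}\{a} | (0 | 0) :: =b=> u19
  u19 = (0 | (0 + 0))\{a,c}\{a} | (0 | 0) :: (no moves)
Reachable graph of Q (10 states):
  v0 = (0 | (0 + 0))\{a,c}\{a} | (b.(0 + 0 + 0 | 0) + c.a.0 | b.b.0) :: =b=> v1, =b=> v2, =c=> v3
  v1 = (0 | (0 + 0))\{a,c}\{a} | (0 + 0 + 0 | 0) :: (no moves)
  v2 = (0 | (0 + 0))\{a,c}\{a} | (c.a.0 | b.0) :: =b=> v4, =c=> v5
  v3 = (0 | (0 + 0))\{a,c}\{a} | (a.0 | b.b.0) :: =a=> v6, =b=> v5
  v4 = (0 | (0 + 0))\{a,c}\{a} | (c.a.0 | 0) :: =c=> v7
  v5 = (0 | (0 + 0))\{a,c}\{a} | (a.0 | b.0) :: =a=> v8, =b=> v7
  v6 = (0 | (0 + 0))\{a,c}\{a} | (0 | b.b.0) :: =b=> v8
  v7 = (0 | (0 + 0))\{a,c}\{a} | (a.0 | 0) :: =a=> v9
  v8 = (0 | (0 + 0))\{a,c}\{a} | (0 | b.0) :: =b=> v9
  v9 = (0 | (0 + 0))\{a,c}\{a} | (0 | 0) :: (no moves)
Coarsest stable partition (strong bisimilarity classes):
  B0 = {u0}
  B1 = {u17, u18, u2, v8}
  B2 = {u19, u5, v1, v9}
  B3 = {u1, v0}
  B4 = {u7, u9, v3}
  B5 = {u13, u15, v6}
  B6 = {u12, u14, v5}
  B7 = {u16, v7}
  B8 = {u6, u8, v2}
  B9 = {u11, v4}
  B10 = {u3}
  B11 = {u4}
  B12 = {u10}
u0 ∈ B0, v0 ∈ B3 → different blocks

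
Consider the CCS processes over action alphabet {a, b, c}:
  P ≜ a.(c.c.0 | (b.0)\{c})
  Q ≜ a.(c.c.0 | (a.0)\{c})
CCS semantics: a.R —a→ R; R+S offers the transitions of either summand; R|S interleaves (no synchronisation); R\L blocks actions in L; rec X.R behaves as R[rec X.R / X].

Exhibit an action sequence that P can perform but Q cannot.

ab

Reachable graph of P (7 states):
  s0 = a.(c.c.0 | (b.0)\{c}) :: --a--▸ s1
  s1 = c.c.0 | (b.0)\{c} :: --b--▸ s2, --c--▸ s3
  s2 = c.c.0 | 0\{c} :: --c--▸ s4
  s3 = c.0 | (b.0)\{c} :: --b--▸ s4, --c--▸ s5
  s4 = c.0 | 0\{c} :: --c--▸ s6
  s5 = 0 | (b.0)\{c} :: --b--▸ s6
  s6 = 0 | 0\{c} :: (no moves)
Reachable graph of Q (7 states):
  t0 = a.(c.c.0 | (a.0)\{c}) :: --a--▸ t1
  t1 = c.c.0 | (a.0)\{c} :: --a--▸ t2, --c--▸ t3
  t2 = c.c.0 | 0\{c} :: --c--▸ t4
  t3 = c.0 | (a.0)\{c} :: --a--▸ t4, --c--▸ t5
  t4 = c.0 | 0\{c} :: --c--▸ t6
  t5 = 0 | (a.0)\{c} :: --a--▸ t6
  t6 = 0 | 0\{c} :: (no moves)
Run σ = ⟨ab⟩ on P: start {s0}
  [1] a ⇒ {s1}
  [2] b ⇒ {s2}
  P completes σ.
Run σ = ⟨ab⟩ on Q: start {t0}
  [1] a ⇒ {t1}
  [2] b ⇒ no successor for Q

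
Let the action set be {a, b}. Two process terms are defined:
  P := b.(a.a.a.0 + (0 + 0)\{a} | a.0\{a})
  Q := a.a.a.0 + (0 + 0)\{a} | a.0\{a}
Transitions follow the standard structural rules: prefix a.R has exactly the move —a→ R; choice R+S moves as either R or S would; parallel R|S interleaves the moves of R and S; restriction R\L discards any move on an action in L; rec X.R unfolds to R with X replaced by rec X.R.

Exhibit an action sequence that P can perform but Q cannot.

b

Reachable graph of P (6 states):
  m0 = b.(a.a.a.0 + (0 + 0)\{a} | a.0\{a}) :: -b-> m1
  m1 = a.a.a.0 + (0 + 0)\{a} | a.0\{a} :: -a-> m2, -a-> m3
  m2 = (0 + 0)\{a} | 0\{a} :: (no moves)
  m3 = a.a.0 :: -a-> m4
  m4 = a.0 :: -a-> m5
  m5 = 0 :: (no moves)
Reachable graph of Q (5 states):
  n0 = a.a.a.0 + (0 + 0)\{a} | a.0\{a} :: -a-> n1, -a-> n2
  n1 = (0 + 0)\{a} | 0\{a} :: (no moves)
  n2 = a.a.0 :: -a-> n3
  n3 = a.0 :: -a-> n4
  n4 = 0 :: (no moves)
Run σ = ⟨b⟩ on P: start {m0}
  step 1 (b): {m1}
  ✓ P
Run σ = ⟨b⟩ on Q: start {n0}
  step 1 (b): ∅  — Q cannot continue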